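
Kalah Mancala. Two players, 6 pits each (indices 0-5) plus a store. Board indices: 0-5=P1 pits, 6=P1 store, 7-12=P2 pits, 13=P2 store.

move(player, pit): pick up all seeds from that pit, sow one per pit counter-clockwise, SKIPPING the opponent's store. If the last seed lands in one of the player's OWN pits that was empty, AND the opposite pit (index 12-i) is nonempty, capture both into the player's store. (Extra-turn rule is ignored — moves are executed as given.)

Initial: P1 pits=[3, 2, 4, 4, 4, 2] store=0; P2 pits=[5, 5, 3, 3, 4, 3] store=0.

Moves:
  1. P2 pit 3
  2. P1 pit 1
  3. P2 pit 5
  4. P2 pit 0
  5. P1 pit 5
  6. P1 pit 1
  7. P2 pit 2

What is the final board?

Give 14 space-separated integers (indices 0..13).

Move 1: P2 pit3 -> P1=[3,2,4,4,4,2](0) P2=[5,5,3,0,5,4](1)
Move 2: P1 pit1 -> P1=[3,0,5,5,4,2](0) P2=[5,5,3,0,5,4](1)
Move 3: P2 pit5 -> P1=[4,1,6,5,4,2](0) P2=[5,5,3,0,5,0](2)
Move 4: P2 pit0 -> P1=[0,1,6,5,4,2](0) P2=[0,6,4,1,6,0](7)
Move 5: P1 pit5 -> P1=[0,1,6,5,4,0](1) P2=[1,6,4,1,6,0](7)
Move 6: P1 pit1 -> P1=[0,0,7,5,4,0](1) P2=[1,6,4,1,6,0](7)
Move 7: P2 pit2 -> P1=[0,0,7,5,4,0](1) P2=[1,6,0,2,7,1](8)

Answer: 0 0 7 5 4 0 1 1 6 0 2 7 1 8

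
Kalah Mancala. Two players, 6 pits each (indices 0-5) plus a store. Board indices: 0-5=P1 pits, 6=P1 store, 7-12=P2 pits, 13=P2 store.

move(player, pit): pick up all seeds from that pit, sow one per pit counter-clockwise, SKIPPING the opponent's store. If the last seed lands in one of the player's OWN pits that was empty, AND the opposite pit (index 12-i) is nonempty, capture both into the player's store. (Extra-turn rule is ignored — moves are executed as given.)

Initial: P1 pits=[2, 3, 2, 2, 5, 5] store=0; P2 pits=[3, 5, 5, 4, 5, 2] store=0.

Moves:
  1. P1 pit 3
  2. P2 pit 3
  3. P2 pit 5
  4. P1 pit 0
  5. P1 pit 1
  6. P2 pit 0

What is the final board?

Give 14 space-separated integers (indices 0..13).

Answer: 0 0 0 2 8 7 1 0 6 6 0 6 0 7

Derivation:
Move 1: P1 pit3 -> P1=[2,3,2,0,6,6](0) P2=[3,5,5,4,5,2](0)
Move 2: P2 pit3 -> P1=[3,3,2,0,6,6](0) P2=[3,5,5,0,6,3](1)
Move 3: P2 pit5 -> P1=[4,4,2,0,6,6](0) P2=[3,5,5,0,6,0](2)
Move 4: P1 pit0 -> P1=[0,5,3,1,7,6](0) P2=[3,5,5,0,6,0](2)
Move 5: P1 pit1 -> P1=[0,0,4,2,8,7](1) P2=[3,5,5,0,6,0](2)
Move 6: P2 pit0 -> P1=[0,0,0,2,8,7](1) P2=[0,6,6,0,6,0](7)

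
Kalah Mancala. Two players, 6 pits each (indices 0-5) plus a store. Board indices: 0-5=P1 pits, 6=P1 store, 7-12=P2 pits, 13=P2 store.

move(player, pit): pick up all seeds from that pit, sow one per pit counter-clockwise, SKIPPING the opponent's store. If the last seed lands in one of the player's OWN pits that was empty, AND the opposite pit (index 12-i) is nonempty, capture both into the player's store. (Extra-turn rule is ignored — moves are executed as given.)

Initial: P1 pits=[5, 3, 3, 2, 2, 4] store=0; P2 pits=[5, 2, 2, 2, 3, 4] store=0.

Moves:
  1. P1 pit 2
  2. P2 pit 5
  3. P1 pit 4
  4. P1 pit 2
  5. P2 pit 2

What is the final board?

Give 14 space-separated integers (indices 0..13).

Move 1: P1 pit2 -> P1=[5,3,0,3,3,5](0) P2=[5,2,2,2,3,4](0)
Move 2: P2 pit5 -> P1=[6,4,1,3,3,5](0) P2=[5,2,2,2,3,0](1)
Move 3: P1 pit4 -> P1=[6,4,1,3,0,6](1) P2=[6,2,2,2,3,0](1)
Move 4: P1 pit2 -> P1=[6,4,0,4,0,6](1) P2=[6,2,2,2,3,0](1)
Move 5: P2 pit2 -> P1=[6,4,0,4,0,6](1) P2=[6,2,0,3,4,0](1)

Answer: 6 4 0 4 0 6 1 6 2 0 3 4 0 1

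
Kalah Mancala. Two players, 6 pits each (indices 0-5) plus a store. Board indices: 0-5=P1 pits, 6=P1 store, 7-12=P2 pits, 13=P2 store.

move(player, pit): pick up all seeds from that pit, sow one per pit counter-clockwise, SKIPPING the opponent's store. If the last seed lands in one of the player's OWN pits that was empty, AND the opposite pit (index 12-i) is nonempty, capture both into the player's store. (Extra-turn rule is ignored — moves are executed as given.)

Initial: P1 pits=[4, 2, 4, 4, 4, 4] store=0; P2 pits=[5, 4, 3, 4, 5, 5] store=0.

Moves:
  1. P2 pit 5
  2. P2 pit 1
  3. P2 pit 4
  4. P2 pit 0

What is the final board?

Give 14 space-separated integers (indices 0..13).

Answer: 1 4 6 6 4 4 0 0 1 5 6 1 2 8

Derivation:
Move 1: P2 pit5 -> P1=[5,3,5,5,4,4](0) P2=[5,4,3,4,5,0](1)
Move 2: P2 pit1 -> P1=[0,3,5,5,4,4](0) P2=[5,0,4,5,6,0](7)
Move 3: P2 pit4 -> P1=[1,4,6,6,4,4](0) P2=[5,0,4,5,0,1](8)
Move 4: P2 pit0 -> P1=[1,4,6,6,4,4](0) P2=[0,1,5,6,1,2](8)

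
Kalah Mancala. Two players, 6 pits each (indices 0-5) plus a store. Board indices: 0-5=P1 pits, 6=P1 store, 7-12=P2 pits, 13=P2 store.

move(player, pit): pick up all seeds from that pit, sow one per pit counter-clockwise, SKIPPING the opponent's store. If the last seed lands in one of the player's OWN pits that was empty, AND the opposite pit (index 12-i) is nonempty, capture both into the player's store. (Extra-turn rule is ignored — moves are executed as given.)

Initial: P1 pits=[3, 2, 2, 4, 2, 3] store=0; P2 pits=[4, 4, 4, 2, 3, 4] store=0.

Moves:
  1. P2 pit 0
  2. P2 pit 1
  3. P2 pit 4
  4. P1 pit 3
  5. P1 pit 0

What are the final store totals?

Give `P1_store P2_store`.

Answer: 1 2

Derivation:
Move 1: P2 pit0 -> P1=[3,2,2,4,2,3](0) P2=[0,5,5,3,4,4](0)
Move 2: P2 pit1 -> P1=[3,2,2,4,2,3](0) P2=[0,0,6,4,5,5](1)
Move 3: P2 pit4 -> P1=[4,3,3,4,2,3](0) P2=[0,0,6,4,0,6](2)
Move 4: P1 pit3 -> P1=[4,3,3,0,3,4](1) P2=[1,0,6,4,0,6](2)
Move 5: P1 pit0 -> P1=[0,4,4,1,4,4](1) P2=[1,0,6,4,0,6](2)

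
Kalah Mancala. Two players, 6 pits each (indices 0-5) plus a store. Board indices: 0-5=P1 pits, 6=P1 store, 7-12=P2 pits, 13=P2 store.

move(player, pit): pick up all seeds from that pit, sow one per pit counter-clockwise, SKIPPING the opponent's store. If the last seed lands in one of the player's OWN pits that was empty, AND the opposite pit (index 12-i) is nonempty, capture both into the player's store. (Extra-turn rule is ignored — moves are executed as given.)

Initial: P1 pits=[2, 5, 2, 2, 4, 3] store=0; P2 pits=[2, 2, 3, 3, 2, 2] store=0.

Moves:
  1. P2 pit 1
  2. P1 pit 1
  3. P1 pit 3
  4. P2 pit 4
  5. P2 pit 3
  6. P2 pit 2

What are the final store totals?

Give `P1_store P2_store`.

Answer: 2 3

Derivation:
Move 1: P2 pit1 -> P1=[2,5,2,2,4,3](0) P2=[2,0,4,4,2,2](0)
Move 2: P1 pit1 -> P1=[2,0,3,3,5,4](1) P2=[2,0,4,4,2,2](0)
Move 3: P1 pit3 -> P1=[2,0,3,0,6,5](2) P2=[2,0,4,4,2,2](0)
Move 4: P2 pit4 -> P1=[2,0,3,0,6,5](2) P2=[2,0,4,4,0,3](1)
Move 5: P2 pit3 -> P1=[3,0,3,0,6,5](2) P2=[2,0,4,0,1,4](2)
Move 6: P2 pit2 -> P1=[3,0,3,0,6,5](2) P2=[2,0,0,1,2,5](3)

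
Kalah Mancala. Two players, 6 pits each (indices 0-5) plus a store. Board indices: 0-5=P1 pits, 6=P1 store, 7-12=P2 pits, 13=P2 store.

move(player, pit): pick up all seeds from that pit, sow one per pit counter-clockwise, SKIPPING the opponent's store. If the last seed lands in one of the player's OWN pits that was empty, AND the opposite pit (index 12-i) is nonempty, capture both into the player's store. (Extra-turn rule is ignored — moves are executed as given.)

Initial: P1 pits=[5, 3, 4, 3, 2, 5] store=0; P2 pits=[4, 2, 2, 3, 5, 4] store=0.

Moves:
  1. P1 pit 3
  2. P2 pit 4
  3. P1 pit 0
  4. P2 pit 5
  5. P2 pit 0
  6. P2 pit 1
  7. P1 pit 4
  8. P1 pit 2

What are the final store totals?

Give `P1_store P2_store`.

Move 1: P1 pit3 -> P1=[5,3,4,0,3,6](1) P2=[4,2,2,3,5,4](0)
Move 2: P2 pit4 -> P1=[6,4,5,0,3,6](1) P2=[4,2,2,3,0,5](1)
Move 3: P1 pit0 -> P1=[0,5,6,1,4,7](2) P2=[4,2,2,3,0,5](1)
Move 4: P2 pit5 -> P1=[1,6,7,2,4,7](2) P2=[4,2,2,3,0,0](2)
Move 5: P2 pit0 -> P1=[1,0,7,2,4,7](2) P2=[0,3,3,4,0,0](9)
Move 6: P2 pit1 -> P1=[1,0,7,2,4,7](2) P2=[0,0,4,5,1,0](9)
Move 7: P1 pit4 -> P1=[1,0,7,2,0,8](3) P2=[1,1,4,5,1,0](9)
Move 8: P1 pit2 -> P1=[1,0,0,3,1,9](4) P2=[2,2,5,5,1,0](9)

Answer: 4 9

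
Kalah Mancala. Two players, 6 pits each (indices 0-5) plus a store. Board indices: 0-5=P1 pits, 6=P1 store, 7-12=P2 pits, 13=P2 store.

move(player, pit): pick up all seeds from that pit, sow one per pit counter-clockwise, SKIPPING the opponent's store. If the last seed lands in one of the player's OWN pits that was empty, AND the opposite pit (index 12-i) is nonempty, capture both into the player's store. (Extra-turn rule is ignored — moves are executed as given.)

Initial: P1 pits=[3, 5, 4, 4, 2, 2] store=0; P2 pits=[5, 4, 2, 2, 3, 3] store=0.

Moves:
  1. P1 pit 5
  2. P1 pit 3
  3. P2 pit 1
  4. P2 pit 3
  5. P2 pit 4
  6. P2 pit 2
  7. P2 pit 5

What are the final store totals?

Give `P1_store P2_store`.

Answer: 2 3

Derivation:
Move 1: P1 pit5 -> P1=[3,5,4,4,2,0](1) P2=[6,4,2,2,3,3](0)
Move 2: P1 pit3 -> P1=[3,5,4,0,3,1](2) P2=[7,4,2,2,3,3](0)
Move 3: P2 pit1 -> P1=[3,5,4,0,3,1](2) P2=[7,0,3,3,4,4](0)
Move 4: P2 pit3 -> P1=[3,5,4,0,3,1](2) P2=[7,0,3,0,5,5](1)
Move 5: P2 pit4 -> P1=[4,6,5,0,3,1](2) P2=[7,0,3,0,0,6](2)
Move 6: P2 pit2 -> P1=[4,6,5,0,3,1](2) P2=[7,0,0,1,1,7](2)
Move 7: P2 pit5 -> P1=[5,7,6,1,4,2](2) P2=[7,0,0,1,1,0](3)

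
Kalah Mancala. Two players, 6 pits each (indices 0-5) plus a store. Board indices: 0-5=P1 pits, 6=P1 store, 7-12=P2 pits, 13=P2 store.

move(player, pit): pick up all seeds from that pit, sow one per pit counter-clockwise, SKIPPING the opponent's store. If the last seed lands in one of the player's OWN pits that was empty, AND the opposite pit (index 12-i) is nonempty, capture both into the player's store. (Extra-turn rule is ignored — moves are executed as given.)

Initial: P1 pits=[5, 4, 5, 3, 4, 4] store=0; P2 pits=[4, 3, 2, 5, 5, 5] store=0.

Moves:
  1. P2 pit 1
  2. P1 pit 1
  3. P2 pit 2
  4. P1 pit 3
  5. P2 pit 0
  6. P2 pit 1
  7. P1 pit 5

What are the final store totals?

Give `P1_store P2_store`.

Move 1: P2 pit1 -> P1=[5,4,5,3,4,4](0) P2=[4,0,3,6,6,5](0)
Move 2: P1 pit1 -> P1=[5,0,6,4,5,5](0) P2=[4,0,3,6,6,5](0)
Move 3: P2 pit2 -> P1=[5,0,6,4,5,5](0) P2=[4,0,0,7,7,6](0)
Move 4: P1 pit3 -> P1=[5,0,6,0,6,6](1) P2=[5,0,0,7,7,6](0)
Move 5: P2 pit0 -> P1=[5,0,6,0,6,6](1) P2=[0,1,1,8,8,7](0)
Move 6: P2 pit1 -> P1=[5,0,6,0,6,6](1) P2=[0,0,2,8,8,7](0)
Move 7: P1 pit5 -> P1=[5,0,6,0,6,0](2) P2=[1,1,3,9,9,7](0)

Answer: 2 0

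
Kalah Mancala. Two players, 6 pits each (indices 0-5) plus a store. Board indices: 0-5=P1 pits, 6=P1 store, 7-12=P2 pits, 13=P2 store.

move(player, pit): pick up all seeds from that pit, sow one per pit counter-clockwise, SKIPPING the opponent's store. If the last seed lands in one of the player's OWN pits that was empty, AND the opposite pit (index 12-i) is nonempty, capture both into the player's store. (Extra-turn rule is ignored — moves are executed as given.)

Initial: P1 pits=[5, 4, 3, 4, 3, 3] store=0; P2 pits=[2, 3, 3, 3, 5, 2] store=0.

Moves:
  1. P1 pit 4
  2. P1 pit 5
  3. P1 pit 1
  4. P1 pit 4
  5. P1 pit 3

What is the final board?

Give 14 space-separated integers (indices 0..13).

Move 1: P1 pit4 -> P1=[5,4,3,4,0,4](1) P2=[3,3,3,3,5,2](0)
Move 2: P1 pit5 -> P1=[5,4,3,4,0,0](2) P2=[4,4,4,3,5,2](0)
Move 3: P1 pit1 -> P1=[5,0,4,5,1,0](7) P2=[0,4,4,3,5,2](0)
Move 4: P1 pit4 -> P1=[5,0,4,5,0,1](7) P2=[0,4,4,3,5,2](0)
Move 5: P1 pit3 -> P1=[5,0,4,0,1,2](8) P2=[1,5,4,3,5,2](0)

Answer: 5 0 4 0 1 2 8 1 5 4 3 5 2 0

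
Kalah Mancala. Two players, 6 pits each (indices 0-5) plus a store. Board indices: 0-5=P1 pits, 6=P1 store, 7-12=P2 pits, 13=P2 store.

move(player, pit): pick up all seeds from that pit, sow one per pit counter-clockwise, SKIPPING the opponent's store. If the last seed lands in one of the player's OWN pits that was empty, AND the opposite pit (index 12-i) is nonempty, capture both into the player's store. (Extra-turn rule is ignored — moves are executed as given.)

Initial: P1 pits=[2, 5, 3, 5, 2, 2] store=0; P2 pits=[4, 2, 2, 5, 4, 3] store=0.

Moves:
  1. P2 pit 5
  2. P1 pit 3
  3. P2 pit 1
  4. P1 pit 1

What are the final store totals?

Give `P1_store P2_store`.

Move 1: P2 pit5 -> P1=[3,6,3,5,2,2](0) P2=[4,2,2,5,4,0](1)
Move 2: P1 pit3 -> P1=[3,6,3,0,3,3](1) P2=[5,3,2,5,4,0](1)
Move 3: P2 pit1 -> P1=[3,6,3,0,3,3](1) P2=[5,0,3,6,5,0](1)
Move 4: P1 pit1 -> P1=[3,0,4,1,4,4](2) P2=[6,0,3,6,5,0](1)

Answer: 2 1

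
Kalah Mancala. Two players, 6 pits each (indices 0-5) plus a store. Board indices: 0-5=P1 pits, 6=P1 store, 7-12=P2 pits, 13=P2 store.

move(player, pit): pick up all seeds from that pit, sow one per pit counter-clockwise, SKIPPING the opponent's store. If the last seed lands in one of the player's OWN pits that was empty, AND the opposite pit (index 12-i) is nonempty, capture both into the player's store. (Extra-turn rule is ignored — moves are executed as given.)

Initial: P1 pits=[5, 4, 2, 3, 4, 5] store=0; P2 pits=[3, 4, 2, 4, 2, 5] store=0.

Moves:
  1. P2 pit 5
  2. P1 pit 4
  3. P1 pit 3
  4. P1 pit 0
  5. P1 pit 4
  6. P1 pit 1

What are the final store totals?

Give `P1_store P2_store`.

Move 1: P2 pit5 -> P1=[6,5,3,4,4,5](0) P2=[3,4,2,4,2,0](1)
Move 2: P1 pit4 -> P1=[6,5,3,4,0,6](1) P2=[4,5,2,4,2,0](1)
Move 3: P1 pit3 -> P1=[6,5,3,0,1,7](2) P2=[5,5,2,4,2,0](1)
Move 4: P1 pit0 -> P1=[0,6,4,1,2,8](3) P2=[5,5,2,4,2,0](1)
Move 5: P1 pit4 -> P1=[0,6,4,1,0,9](4) P2=[5,5,2,4,2,0](1)
Move 6: P1 pit1 -> P1=[0,0,5,2,1,10](5) P2=[6,5,2,4,2,0](1)

Answer: 5 1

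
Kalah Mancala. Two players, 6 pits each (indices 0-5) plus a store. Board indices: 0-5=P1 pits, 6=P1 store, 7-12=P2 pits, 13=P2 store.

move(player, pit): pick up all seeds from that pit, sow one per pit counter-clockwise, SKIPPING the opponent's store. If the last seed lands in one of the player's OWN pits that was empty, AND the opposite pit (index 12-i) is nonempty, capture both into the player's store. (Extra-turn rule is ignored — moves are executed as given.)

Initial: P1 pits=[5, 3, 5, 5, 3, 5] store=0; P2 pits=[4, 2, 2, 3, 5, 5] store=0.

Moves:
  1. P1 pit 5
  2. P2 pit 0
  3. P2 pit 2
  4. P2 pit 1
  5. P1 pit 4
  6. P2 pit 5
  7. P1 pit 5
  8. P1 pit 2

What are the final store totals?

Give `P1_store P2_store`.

Move 1: P1 pit5 -> P1=[5,3,5,5,3,0](1) P2=[5,3,3,4,5,5](0)
Move 2: P2 pit0 -> P1=[5,3,5,5,3,0](1) P2=[0,4,4,5,6,6](0)
Move 3: P2 pit2 -> P1=[5,3,5,5,3,0](1) P2=[0,4,0,6,7,7](1)
Move 4: P2 pit1 -> P1=[5,3,5,5,3,0](1) P2=[0,0,1,7,8,8](1)
Move 5: P1 pit4 -> P1=[5,3,5,5,0,1](2) P2=[1,0,1,7,8,8](1)
Move 6: P2 pit5 -> P1=[6,4,6,6,1,2](2) P2=[2,0,1,7,8,0](2)
Move 7: P1 pit5 -> P1=[6,4,6,6,1,0](3) P2=[3,0,1,7,8,0](2)
Move 8: P1 pit2 -> P1=[6,4,0,7,2,1](4) P2=[4,1,1,7,8,0](2)

Answer: 4 2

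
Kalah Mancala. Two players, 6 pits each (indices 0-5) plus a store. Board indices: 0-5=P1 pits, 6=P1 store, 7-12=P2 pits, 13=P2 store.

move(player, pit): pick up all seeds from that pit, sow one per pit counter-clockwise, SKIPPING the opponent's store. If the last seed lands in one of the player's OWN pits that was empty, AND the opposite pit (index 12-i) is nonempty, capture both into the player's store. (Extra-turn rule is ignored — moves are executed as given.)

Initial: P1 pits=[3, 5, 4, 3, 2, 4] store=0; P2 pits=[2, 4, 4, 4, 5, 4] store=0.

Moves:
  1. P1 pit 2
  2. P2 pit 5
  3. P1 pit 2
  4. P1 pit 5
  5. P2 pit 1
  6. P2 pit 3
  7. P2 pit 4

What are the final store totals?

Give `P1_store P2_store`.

Answer: 2 4

Derivation:
Move 1: P1 pit2 -> P1=[3,5,0,4,3,5](1) P2=[2,4,4,4,5,4](0)
Move 2: P2 pit5 -> P1=[4,6,1,4,3,5](1) P2=[2,4,4,4,5,0](1)
Move 3: P1 pit2 -> P1=[4,6,0,5,3,5](1) P2=[2,4,4,4,5,0](1)
Move 4: P1 pit5 -> P1=[4,6,0,5,3,0](2) P2=[3,5,5,5,5,0](1)
Move 5: P2 pit1 -> P1=[4,6,0,5,3,0](2) P2=[3,0,6,6,6,1](2)
Move 6: P2 pit3 -> P1=[5,7,1,5,3,0](2) P2=[3,0,6,0,7,2](3)
Move 7: P2 pit4 -> P1=[6,8,2,6,4,0](2) P2=[3,0,6,0,0,3](4)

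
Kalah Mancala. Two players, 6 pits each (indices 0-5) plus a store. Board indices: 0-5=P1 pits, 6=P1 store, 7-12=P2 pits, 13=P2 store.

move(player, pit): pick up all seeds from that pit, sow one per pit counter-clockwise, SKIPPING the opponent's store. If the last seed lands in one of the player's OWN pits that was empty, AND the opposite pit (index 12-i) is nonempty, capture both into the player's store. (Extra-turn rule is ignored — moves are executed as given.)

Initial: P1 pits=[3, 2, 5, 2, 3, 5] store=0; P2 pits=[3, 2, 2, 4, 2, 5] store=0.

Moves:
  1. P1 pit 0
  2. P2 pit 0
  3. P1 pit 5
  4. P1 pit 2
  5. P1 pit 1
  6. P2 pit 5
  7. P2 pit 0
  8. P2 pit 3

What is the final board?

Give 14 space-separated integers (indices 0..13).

Answer: 2 2 3 6 5 1 2 0 6 5 0 3 1 2

Derivation:
Move 1: P1 pit0 -> P1=[0,3,6,3,3,5](0) P2=[3,2,2,4,2,5](0)
Move 2: P2 pit0 -> P1=[0,3,6,3,3,5](0) P2=[0,3,3,5,2,5](0)
Move 3: P1 pit5 -> P1=[0,3,6,3,3,0](1) P2=[1,4,4,6,2,5](0)
Move 4: P1 pit2 -> P1=[0,3,0,4,4,1](2) P2=[2,5,4,6,2,5](0)
Move 5: P1 pit1 -> P1=[0,0,1,5,5,1](2) P2=[2,5,4,6,2,5](0)
Move 6: P2 pit5 -> P1=[1,1,2,6,5,1](2) P2=[2,5,4,6,2,0](1)
Move 7: P2 pit0 -> P1=[1,1,2,6,5,1](2) P2=[0,6,5,6,2,0](1)
Move 8: P2 pit3 -> P1=[2,2,3,6,5,1](2) P2=[0,6,5,0,3,1](2)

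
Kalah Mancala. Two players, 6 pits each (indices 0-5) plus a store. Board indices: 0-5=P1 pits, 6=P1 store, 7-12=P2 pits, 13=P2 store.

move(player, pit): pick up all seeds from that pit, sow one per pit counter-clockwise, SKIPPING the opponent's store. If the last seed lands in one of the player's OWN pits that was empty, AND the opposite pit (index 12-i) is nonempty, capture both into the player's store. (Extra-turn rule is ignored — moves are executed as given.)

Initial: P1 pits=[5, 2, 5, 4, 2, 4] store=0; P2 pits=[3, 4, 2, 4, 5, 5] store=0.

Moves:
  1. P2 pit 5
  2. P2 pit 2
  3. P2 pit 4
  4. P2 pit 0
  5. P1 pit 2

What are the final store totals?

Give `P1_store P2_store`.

Move 1: P2 pit5 -> P1=[6,3,6,5,2,4](0) P2=[3,4,2,4,5,0](1)
Move 2: P2 pit2 -> P1=[6,3,6,5,2,4](0) P2=[3,4,0,5,6,0](1)
Move 3: P2 pit4 -> P1=[7,4,7,6,2,4](0) P2=[3,4,0,5,0,1](2)
Move 4: P2 pit0 -> P1=[7,4,7,6,2,4](0) P2=[0,5,1,6,0,1](2)
Move 5: P1 pit2 -> P1=[7,4,0,7,3,5](1) P2=[1,6,2,6,0,1](2)

Answer: 1 2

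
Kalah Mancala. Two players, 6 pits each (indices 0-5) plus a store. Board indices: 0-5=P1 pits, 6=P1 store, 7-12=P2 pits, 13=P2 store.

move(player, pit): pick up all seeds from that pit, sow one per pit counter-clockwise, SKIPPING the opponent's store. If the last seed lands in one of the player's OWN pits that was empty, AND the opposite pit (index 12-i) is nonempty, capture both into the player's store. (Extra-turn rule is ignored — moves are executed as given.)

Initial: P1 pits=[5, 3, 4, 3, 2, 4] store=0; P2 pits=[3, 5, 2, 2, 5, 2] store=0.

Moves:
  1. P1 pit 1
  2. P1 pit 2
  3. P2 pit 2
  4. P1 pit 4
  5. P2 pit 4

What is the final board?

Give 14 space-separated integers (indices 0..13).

Move 1: P1 pit1 -> P1=[5,0,5,4,3,4](0) P2=[3,5,2,2,5,2](0)
Move 2: P1 pit2 -> P1=[5,0,0,5,4,5](1) P2=[4,5,2,2,5,2](0)
Move 3: P2 pit2 -> P1=[5,0,0,5,4,5](1) P2=[4,5,0,3,6,2](0)
Move 4: P1 pit4 -> P1=[5,0,0,5,0,6](2) P2=[5,6,0,3,6,2](0)
Move 5: P2 pit4 -> P1=[6,1,1,6,0,6](2) P2=[5,6,0,3,0,3](1)

Answer: 6 1 1 6 0 6 2 5 6 0 3 0 3 1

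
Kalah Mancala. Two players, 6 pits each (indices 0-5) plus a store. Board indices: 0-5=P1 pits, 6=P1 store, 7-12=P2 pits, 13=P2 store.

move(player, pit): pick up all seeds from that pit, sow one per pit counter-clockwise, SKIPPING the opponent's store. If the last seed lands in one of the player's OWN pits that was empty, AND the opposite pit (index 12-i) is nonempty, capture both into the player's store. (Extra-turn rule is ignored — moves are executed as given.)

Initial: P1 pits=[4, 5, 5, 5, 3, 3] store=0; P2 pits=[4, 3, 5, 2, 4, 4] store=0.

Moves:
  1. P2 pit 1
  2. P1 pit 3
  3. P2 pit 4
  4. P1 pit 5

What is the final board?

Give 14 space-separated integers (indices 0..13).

Move 1: P2 pit1 -> P1=[4,5,5,5,3,3](0) P2=[4,0,6,3,5,4](0)
Move 2: P1 pit3 -> P1=[4,5,5,0,4,4](1) P2=[5,1,6,3,5,4](0)
Move 3: P2 pit4 -> P1=[5,6,6,0,4,4](1) P2=[5,1,6,3,0,5](1)
Move 4: P1 pit5 -> P1=[5,6,6,0,4,0](2) P2=[6,2,7,3,0,5](1)

Answer: 5 6 6 0 4 0 2 6 2 7 3 0 5 1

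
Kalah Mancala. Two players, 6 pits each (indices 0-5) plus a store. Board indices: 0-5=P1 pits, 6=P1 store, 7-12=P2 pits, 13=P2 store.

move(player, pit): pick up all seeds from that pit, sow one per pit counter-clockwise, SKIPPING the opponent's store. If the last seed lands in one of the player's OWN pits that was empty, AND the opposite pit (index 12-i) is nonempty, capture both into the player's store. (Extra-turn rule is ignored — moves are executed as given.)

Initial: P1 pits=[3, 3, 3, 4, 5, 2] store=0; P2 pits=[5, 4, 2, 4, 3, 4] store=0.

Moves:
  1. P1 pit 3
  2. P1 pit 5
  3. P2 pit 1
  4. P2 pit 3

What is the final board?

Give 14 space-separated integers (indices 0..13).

Answer: 4 4 3 0 6 0 2 7 0 3 0 5 6 2

Derivation:
Move 1: P1 pit3 -> P1=[3,3,3,0,6,3](1) P2=[6,4,2,4,3,4](0)
Move 2: P1 pit5 -> P1=[3,3,3,0,6,0](2) P2=[7,5,2,4,3,4](0)
Move 3: P2 pit1 -> P1=[3,3,3,0,6,0](2) P2=[7,0,3,5,4,5](1)
Move 4: P2 pit3 -> P1=[4,4,3,0,6,0](2) P2=[7,0,3,0,5,6](2)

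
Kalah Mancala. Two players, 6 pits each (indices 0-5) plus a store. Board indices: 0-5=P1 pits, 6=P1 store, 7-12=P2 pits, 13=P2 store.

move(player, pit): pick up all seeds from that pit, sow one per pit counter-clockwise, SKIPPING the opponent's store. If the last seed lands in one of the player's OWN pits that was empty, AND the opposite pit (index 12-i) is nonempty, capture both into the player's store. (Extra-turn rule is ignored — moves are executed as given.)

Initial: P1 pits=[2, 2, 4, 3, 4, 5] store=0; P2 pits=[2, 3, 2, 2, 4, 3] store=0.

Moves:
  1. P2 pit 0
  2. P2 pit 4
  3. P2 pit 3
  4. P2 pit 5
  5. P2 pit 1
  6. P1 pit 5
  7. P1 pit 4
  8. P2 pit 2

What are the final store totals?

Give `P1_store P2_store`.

Move 1: P2 pit0 -> P1=[2,2,4,3,4,5](0) P2=[0,4,3,2,4,3](0)
Move 2: P2 pit4 -> P1=[3,3,4,3,4,5](0) P2=[0,4,3,2,0,4](1)
Move 3: P2 pit3 -> P1=[3,3,4,3,4,5](0) P2=[0,4,3,0,1,5](1)
Move 4: P2 pit5 -> P1=[4,4,5,4,4,5](0) P2=[0,4,3,0,1,0](2)
Move 5: P2 pit1 -> P1=[0,4,5,4,4,5](0) P2=[0,0,4,1,2,0](7)
Move 6: P1 pit5 -> P1=[0,4,5,4,4,0](1) P2=[1,1,5,2,2,0](7)
Move 7: P1 pit4 -> P1=[0,4,5,4,0,1](2) P2=[2,2,5,2,2,0](7)
Move 8: P2 pit2 -> P1=[1,4,5,4,0,1](2) P2=[2,2,0,3,3,1](8)

Answer: 2 8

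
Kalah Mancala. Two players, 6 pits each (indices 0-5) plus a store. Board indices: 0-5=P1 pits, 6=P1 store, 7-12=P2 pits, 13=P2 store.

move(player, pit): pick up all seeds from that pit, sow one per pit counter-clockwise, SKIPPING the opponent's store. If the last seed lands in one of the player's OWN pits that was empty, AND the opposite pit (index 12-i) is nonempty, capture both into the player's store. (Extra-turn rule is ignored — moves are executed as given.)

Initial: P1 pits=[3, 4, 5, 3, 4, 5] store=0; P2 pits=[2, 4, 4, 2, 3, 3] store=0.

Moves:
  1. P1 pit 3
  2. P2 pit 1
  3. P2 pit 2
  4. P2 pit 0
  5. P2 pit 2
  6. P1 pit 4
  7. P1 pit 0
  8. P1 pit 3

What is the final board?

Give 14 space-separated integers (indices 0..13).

Answer: 0 5 6 0 1 7 5 1 0 1 5 5 5 1

Derivation:
Move 1: P1 pit3 -> P1=[3,4,5,0,5,6](1) P2=[2,4,4,2,3,3](0)
Move 2: P2 pit1 -> P1=[3,4,5,0,5,6](1) P2=[2,0,5,3,4,4](0)
Move 3: P2 pit2 -> P1=[4,4,5,0,5,6](1) P2=[2,0,0,4,5,5](1)
Move 4: P2 pit0 -> P1=[4,4,5,0,5,6](1) P2=[0,1,1,4,5,5](1)
Move 5: P2 pit2 -> P1=[4,4,5,0,5,6](1) P2=[0,1,0,5,5,5](1)
Move 6: P1 pit4 -> P1=[4,4,5,0,0,7](2) P2=[1,2,1,5,5,5](1)
Move 7: P1 pit0 -> P1=[0,5,6,1,0,7](5) P2=[1,0,1,5,5,5](1)
Move 8: P1 pit3 -> P1=[0,5,6,0,1,7](5) P2=[1,0,1,5,5,5](1)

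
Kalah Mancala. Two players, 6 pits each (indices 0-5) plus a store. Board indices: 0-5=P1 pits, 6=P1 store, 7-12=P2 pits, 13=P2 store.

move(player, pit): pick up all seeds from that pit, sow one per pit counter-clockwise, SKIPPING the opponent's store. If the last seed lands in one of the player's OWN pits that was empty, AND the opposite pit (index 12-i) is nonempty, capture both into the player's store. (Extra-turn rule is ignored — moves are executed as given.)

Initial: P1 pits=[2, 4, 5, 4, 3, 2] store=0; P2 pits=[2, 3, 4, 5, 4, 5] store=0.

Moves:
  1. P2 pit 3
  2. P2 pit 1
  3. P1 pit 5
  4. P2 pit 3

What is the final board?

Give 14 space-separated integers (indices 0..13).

Answer: 3 5 5 4 3 0 1 3 0 5 0 7 6 1

Derivation:
Move 1: P2 pit3 -> P1=[3,5,5,4,3,2](0) P2=[2,3,4,0,5,6](1)
Move 2: P2 pit1 -> P1=[3,5,5,4,3,2](0) P2=[2,0,5,1,6,6](1)
Move 3: P1 pit5 -> P1=[3,5,5,4,3,0](1) P2=[3,0,5,1,6,6](1)
Move 4: P2 pit3 -> P1=[3,5,5,4,3,0](1) P2=[3,0,5,0,7,6](1)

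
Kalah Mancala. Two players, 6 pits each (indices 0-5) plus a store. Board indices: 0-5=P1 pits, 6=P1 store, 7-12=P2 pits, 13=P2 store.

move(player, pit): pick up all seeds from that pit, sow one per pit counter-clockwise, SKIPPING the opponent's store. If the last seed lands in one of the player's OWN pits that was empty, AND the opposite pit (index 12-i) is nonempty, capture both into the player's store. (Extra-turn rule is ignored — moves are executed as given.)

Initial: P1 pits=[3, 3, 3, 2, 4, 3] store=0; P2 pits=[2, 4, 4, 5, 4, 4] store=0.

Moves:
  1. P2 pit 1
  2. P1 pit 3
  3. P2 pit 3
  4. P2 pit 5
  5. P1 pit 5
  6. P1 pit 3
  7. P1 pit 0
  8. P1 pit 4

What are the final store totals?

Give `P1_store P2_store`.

Answer: 6 2

Derivation:
Move 1: P2 pit1 -> P1=[3,3,3,2,4,3](0) P2=[2,0,5,6,5,5](0)
Move 2: P1 pit3 -> P1=[3,3,3,0,5,4](0) P2=[2,0,5,6,5,5](0)
Move 3: P2 pit3 -> P1=[4,4,4,0,5,4](0) P2=[2,0,5,0,6,6](1)
Move 4: P2 pit5 -> P1=[5,5,5,1,6,4](0) P2=[2,0,5,0,6,0](2)
Move 5: P1 pit5 -> P1=[5,5,5,1,6,0](1) P2=[3,1,6,0,6,0](2)
Move 6: P1 pit3 -> P1=[5,5,5,0,7,0](1) P2=[3,1,6,0,6,0](2)
Move 7: P1 pit0 -> P1=[0,6,6,1,8,0](5) P2=[0,1,6,0,6,0](2)
Move 8: P1 pit4 -> P1=[0,6,6,1,0,1](6) P2=[1,2,7,1,7,1](2)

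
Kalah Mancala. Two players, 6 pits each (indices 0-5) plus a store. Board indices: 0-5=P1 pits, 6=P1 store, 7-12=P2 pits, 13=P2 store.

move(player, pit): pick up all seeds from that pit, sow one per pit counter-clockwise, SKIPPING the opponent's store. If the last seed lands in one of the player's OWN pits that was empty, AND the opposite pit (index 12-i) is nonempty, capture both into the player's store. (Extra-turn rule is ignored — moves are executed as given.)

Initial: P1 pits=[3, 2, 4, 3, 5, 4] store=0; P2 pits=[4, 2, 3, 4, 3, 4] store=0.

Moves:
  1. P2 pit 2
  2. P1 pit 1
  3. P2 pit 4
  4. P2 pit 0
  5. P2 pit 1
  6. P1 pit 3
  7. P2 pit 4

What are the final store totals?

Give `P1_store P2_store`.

Move 1: P2 pit2 -> P1=[3,2,4,3,5,4](0) P2=[4,2,0,5,4,5](0)
Move 2: P1 pit1 -> P1=[3,0,5,4,5,4](0) P2=[4,2,0,5,4,5](0)
Move 3: P2 pit4 -> P1=[4,1,5,4,5,4](0) P2=[4,2,0,5,0,6](1)
Move 4: P2 pit0 -> P1=[4,0,5,4,5,4](0) P2=[0,3,1,6,0,6](3)
Move 5: P2 pit1 -> P1=[4,0,5,4,5,4](0) P2=[0,0,2,7,1,6](3)
Move 6: P1 pit3 -> P1=[4,0,5,0,6,5](1) P2=[1,0,2,7,1,6](3)
Move 7: P2 pit4 -> P1=[4,0,5,0,6,5](1) P2=[1,0,2,7,0,7](3)

Answer: 1 3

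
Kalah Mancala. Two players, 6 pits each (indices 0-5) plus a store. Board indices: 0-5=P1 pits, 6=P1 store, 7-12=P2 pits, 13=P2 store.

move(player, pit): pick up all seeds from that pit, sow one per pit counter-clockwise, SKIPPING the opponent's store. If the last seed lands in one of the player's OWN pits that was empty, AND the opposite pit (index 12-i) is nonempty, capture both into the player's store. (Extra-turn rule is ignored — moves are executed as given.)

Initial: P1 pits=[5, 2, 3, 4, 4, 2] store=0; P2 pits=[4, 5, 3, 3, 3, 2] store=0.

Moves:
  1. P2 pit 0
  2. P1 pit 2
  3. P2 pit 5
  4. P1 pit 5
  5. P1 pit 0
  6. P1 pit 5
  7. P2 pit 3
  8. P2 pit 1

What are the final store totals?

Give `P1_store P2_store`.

Move 1: P2 pit0 -> P1=[5,2,3,4,4,2](0) P2=[0,6,4,4,4,2](0)
Move 2: P1 pit2 -> P1=[5,2,0,5,5,3](0) P2=[0,6,4,4,4,2](0)
Move 3: P2 pit5 -> P1=[6,2,0,5,5,3](0) P2=[0,6,4,4,4,0](1)
Move 4: P1 pit5 -> P1=[6,2,0,5,5,0](1) P2=[1,7,4,4,4,0](1)
Move 5: P1 pit0 -> P1=[0,3,1,6,6,1](2) P2=[1,7,4,4,4,0](1)
Move 6: P1 pit5 -> P1=[0,3,1,6,6,0](3) P2=[1,7,4,4,4,0](1)
Move 7: P2 pit3 -> P1=[1,3,1,6,6,0](3) P2=[1,7,4,0,5,1](2)
Move 8: P2 pit1 -> P1=[2,4,1,6,6,0](3) P2=[1,0,5,1,6,2](3)

Answer: 3 3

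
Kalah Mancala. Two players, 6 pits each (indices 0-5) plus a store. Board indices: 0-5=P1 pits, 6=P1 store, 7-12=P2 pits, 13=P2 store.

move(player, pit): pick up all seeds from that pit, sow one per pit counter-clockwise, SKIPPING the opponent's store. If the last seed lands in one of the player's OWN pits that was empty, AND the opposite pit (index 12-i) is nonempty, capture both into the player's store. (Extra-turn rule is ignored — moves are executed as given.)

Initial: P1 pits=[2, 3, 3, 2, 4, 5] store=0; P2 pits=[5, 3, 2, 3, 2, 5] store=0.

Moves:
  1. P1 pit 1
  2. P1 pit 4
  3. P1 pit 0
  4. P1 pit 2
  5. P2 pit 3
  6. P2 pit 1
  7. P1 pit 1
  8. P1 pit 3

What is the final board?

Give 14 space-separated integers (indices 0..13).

Answer: 0 0 0 0 2 8 5 8 0 4 0 4 7 1

Derivation:
Move 1: P1 pit1 -> P1=[2,0,4,3,5,5](0) P2=[5,3,2,3,2,5](0)
Move 2: P1 pit4 -> P1=[2,0,4,3,0,6](1) P2=[6,4,3,3,2,5](0)
Move 3: P1 pit0 -> P1=[0,1,5,3,0,6](1) P2=[6,4,3,3,2,5](0)
Move 4: P1 pit2 -> P1=[0,1,0,4,1,7](2) P2=[7,4,3,3,2,5](0)
Move 5: P2 pit3 -> P1=[0,1,0,4,1,7](2) P2=[7,4,3,0,3,6](1)
Move 6: P2 pit1 -> P1=[0,1,0,4,1,7](2) P2=[7,0,4,1,4,7](1)
Move 7: P1 pit1 -> P1=[0,0,0,4,1,7](4) P2=[7,0,4,0,4,7](1)
Move 8: P1 pit3 -> P1=[0,0,0,0,2,8](5) P2=[8,0,4,0,4,7](1)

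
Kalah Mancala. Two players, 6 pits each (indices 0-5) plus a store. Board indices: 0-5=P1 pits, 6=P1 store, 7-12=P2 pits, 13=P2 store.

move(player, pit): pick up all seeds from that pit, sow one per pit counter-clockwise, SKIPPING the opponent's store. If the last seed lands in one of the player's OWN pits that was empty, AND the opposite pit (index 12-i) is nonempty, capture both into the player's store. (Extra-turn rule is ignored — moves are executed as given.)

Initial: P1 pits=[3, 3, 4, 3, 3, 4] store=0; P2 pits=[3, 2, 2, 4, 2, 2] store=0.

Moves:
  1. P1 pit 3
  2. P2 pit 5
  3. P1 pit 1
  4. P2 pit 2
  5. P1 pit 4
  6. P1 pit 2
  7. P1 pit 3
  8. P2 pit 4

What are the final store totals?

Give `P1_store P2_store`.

Move 1: P1 pit3 -> P1=[3,3,4,0,4,5](1) P2=[3,2,2,4,2,2](0)
Move 2: P2 pit5 -> P1=[4,3,4,0,4,5](1) P2=[3,2,2,4,2,0](1)
Move 3: P1 pit1 -> P1=[4,0,5,1,5,5](1) P2=[3,2,2,4,2,0](1)
Move 4: P2 pit2 -> P1=[4,0,5,1,5,5](1) P2=[3,2,0,5,3,0](1)
Move 5: P1 pit4 -> P1=[4,0,5,1,0,6](2) P2=[4,3,1,5,3,0](1)
Move 6: P1 pit2 -> P1=[4,0,0,2,1,7](3) P2=[5,3,1,5,3,0](1)
Move 7: P1 pit3 -> P1=[4,0,0,0,2,8](3) P2=[5,3,1,5,3,0](1)
Move 8: P2 pit4 -> P1=[5,0,0,0,2,8](3) P2=[5,3,1,5,0,1](2)

Answer: 3 2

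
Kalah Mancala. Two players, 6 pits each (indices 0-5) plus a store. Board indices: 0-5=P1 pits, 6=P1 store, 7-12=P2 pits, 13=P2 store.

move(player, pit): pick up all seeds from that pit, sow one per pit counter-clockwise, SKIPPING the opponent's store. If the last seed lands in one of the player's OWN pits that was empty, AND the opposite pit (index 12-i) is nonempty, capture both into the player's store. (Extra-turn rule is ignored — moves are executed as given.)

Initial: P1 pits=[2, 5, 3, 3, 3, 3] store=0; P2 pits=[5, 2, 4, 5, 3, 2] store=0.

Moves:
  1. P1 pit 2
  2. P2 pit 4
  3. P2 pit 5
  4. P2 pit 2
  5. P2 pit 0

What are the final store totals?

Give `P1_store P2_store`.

Move 1: P1 pit2 -> P1=[2,5,0,4,4,4](0) P2=[5,2,4,5,3,2](0)
Move 2: P2 pit4 -> P1=[3,5,0,4,4,4](0) P2=[5,2,4,5,0,3](1)
Move 3: P2 pit5 -> P1=[4,6,0,4,4,4](0) P2=[5,2,4,5,0,0](2)
Move 4: P2 pit2 -> P1=[4,6,0,4,4,4](0) P2=[5,2,0,6,1,1](3)
Move 5: P2 pit0 -> P1=[4,6,0,4,4,4](0) P2=[0,3,1,7,2,2](3)

Answer: 0 3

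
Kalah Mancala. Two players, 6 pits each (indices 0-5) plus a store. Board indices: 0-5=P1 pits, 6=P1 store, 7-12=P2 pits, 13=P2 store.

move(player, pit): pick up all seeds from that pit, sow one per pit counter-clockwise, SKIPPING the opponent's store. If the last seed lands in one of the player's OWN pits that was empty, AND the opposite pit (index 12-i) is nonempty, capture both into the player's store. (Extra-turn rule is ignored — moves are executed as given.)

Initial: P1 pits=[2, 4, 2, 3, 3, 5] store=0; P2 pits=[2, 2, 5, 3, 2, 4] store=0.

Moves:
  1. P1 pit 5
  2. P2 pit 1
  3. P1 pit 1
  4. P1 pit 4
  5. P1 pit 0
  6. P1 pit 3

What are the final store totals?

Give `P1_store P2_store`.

Answer: 7 0

Derivation:
Move 1: P1 pit5 -> P1=[2,4,2,3,3,0](1) P2=[3,3,6,4,2,4](0)
Move 2: P2 pit1 -> P1=[2,4,2,3,3,0](1) P2=[3,0,7,5,3,4](0)
Move 3: P1 pit1 -> P1=[2,0,3,4,4,0](5) P2=[0,0,7,5,3,4](0)
Move 4: P1 pit4 -> P1=[2,0,3,4,0,1](6) P2=[1,1,7,5,3,4](0)
Move 5: P1 pit0 -> P1=[0,1,4,4,0,1](6) P2=[1,1,7,5,3,4](0)
Move 6: P1 pit3 -> P1=[0,1,4,0,1,2](7) P2=[2,1,7,5,3,4](0)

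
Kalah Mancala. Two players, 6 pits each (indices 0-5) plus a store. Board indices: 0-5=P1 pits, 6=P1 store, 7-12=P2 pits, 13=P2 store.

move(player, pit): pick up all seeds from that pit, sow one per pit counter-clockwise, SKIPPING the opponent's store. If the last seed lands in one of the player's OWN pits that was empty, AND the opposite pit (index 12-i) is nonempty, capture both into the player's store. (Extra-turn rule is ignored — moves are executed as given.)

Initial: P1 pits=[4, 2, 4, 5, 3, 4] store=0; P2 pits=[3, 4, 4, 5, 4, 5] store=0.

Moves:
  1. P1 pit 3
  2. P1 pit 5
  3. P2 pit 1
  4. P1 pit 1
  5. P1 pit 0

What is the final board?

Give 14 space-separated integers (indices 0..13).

Answer: 0 1 6 1 5 0 15 0 0 0 7 5 6 1

Derivation:
Move 1: P1 pit3 -> P1=[4,2,4,0,4,5](1) P2=[4,5,4,5,4,5](0)
Move 2: P1 pit5 -> P1=[4,2,4,0,4,0](2) P2=[5,6,5,6,4,5](0)
Move 3: P2 pit1 -> P1=[5,2,4,0,4,0](2) P2=[5,0,6,7,5,6](1)
Move 4: P1 pit1 -> P1=[5,0,5,0,4,0](9) P2=[5,0,0,7,5,6](1)
Move 5: P1 pit0 -> P1=[0,1,6,1,5,0](15) P2=[0,0,0,7,5,6](1)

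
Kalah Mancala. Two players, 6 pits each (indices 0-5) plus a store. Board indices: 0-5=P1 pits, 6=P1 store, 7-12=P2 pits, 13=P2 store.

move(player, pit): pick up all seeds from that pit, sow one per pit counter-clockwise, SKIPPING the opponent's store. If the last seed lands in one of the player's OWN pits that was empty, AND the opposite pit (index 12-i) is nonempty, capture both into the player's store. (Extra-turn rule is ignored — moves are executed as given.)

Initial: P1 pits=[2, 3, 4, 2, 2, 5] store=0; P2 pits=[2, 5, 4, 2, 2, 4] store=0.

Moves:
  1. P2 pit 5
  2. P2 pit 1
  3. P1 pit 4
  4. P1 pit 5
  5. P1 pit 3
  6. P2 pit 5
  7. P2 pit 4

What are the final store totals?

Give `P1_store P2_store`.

Answer: 6 4

Derivation:
Move 1: P2 pit5 -> P1=[3,4,5,2,2,5](0) P2=[2,5,4,2,2,0](1)
Move 2: P2 pit1 -> P1=[3,4,5,2,2,5](0) P2=[2,0,5,3,3,1](2)
Move 3: P1 pit4 -> P1=[3,4,5,2,0,6](1) P2=[2,0,5,3,3,1](2)
Move 4: P1 pit5 -> P1=[3,4,5,2,0,0](2) P2=[3,1,6,4,4,1](2)
Move 5: P1 pit3 -> P1=[3,4,5,0,1,0](6) P2=[0,1,6,4,4,1](2)
Move 6: P2 pit5 -> P1=[3,4,5,0,1,0](6) P2=[0,1,6,4,4,0](3)
Move 7: P2 pit4 -> P1=[4,5,5,0,1,0](6) P2=[0,1,6,4,0,1](4)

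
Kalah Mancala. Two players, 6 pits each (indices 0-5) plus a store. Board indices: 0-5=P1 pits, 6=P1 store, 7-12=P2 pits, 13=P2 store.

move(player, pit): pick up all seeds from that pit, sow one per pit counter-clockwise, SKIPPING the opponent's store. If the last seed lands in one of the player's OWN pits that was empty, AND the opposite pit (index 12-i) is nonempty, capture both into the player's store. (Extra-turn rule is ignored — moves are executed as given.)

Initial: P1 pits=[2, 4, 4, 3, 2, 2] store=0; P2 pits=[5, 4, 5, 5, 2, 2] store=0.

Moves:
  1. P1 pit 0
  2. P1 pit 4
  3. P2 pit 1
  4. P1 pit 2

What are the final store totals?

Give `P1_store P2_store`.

Move 1: P1 pit0 -> P1=[0,5,5,3,2,2](0) P2=[5,4,5,5,2,2](0)
Move 2: P1 pit4 -> P1=[0,5,5,3,0,3](1) P2=[5,4,5,5,2,2](0)
Move 3: P2 pit1 -> P1=[0,5,5,3,0,3](1) P2=[5,0,6,6,3,3](0)
Move 4: P1 pit2 -> P1=[0,5,0,4,1,4](2) P2=[6,0,6,6,3,3](0)

Answer: 2 0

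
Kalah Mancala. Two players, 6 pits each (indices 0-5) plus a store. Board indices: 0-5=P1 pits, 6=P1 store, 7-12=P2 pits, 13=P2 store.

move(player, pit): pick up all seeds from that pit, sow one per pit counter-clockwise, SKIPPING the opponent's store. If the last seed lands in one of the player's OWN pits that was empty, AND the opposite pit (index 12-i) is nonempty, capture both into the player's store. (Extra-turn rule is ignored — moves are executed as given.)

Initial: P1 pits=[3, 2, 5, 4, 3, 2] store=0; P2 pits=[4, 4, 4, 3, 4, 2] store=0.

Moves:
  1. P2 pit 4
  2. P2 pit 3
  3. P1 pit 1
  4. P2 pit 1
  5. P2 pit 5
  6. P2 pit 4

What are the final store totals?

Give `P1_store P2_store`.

Answer: 0 4

Derivation:
Move 1: P2 pit4 -> P1=[4,3,5,4,3,2](0) P2=[4,4,4,3,0,3](1)
Move 2: P2 pit3 -> P1=[4,3,5,4,3,2](0) P2=[4,4,4,0,1,4](2)
Move 3: P1 pit1 -> P1=[4,0,6,5,4,2](0) P2=[4,4,4,0,1,4](2)
Move 4: P2 pit1 -> P1=[4,0,6,5,4,2](0) P2=[4,0,5,1,2,5](2)
Move 5: P2 pit5 -> P1=[5,1,7,6,4,2](0) P2=[4,0,5,1,2,0](3)
Move 6: P2 pit4 -> P1=[5,1,7,6,4,2](0) P2=[4,0,5,1,0,1](4)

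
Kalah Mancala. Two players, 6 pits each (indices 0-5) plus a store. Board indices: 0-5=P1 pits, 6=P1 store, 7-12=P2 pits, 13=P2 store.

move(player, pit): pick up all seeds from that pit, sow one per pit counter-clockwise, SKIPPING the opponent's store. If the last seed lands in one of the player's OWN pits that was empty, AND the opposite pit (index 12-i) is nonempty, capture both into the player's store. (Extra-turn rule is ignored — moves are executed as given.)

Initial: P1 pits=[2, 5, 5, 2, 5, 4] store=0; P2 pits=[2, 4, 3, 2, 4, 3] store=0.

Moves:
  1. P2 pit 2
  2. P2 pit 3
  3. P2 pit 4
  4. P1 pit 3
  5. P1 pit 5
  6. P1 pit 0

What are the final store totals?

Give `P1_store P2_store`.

Move 1: P2 pit2 -> P1=[2,5,5,2,5,4](0) P2=[2,4,0,3,5,4](0)
Move 2: P2 pit3 -> P1=[2,5,5,2,5,4](0) P2=[2,4,0,0,6,5](1)
Move 3: P2 pit4 -> P1=[3,6,6,3,5,4](0) P2=[2,4,0,0,0,6](2)
Move 4: P1 pit3 -> P1=[3,6,6,0,6,5](1) P2=[2,4,0,0,0,6](2)
Move 5: P1 pit5 -> P1=[3,6,6,0,6,0](2) P2=[3,5,1,1,0,6](2)
Move 6: P1 pit0 -> P1=[0,7,7,0,6,0](4) P2=[3,5,0,1,0,6](2)

Answer: 4 2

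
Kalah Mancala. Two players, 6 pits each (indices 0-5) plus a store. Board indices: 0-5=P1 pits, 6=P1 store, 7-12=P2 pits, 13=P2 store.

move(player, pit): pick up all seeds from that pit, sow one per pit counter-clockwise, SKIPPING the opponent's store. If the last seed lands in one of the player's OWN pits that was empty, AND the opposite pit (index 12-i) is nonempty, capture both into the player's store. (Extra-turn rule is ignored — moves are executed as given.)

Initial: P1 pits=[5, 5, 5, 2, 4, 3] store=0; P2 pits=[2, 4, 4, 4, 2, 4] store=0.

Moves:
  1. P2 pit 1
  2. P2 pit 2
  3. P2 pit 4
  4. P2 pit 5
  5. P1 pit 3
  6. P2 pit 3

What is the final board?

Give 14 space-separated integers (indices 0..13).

Answer: 9 8 7 0 6 5 1 2 0 0 0 1 1 4

Derivation:
Move 1: P2 pit1 -> P1=[5,5,5,2,4,3](0) P2=[2,0,5,5,3,5](0)
Move 2: P2 pit2 -> P1=[6,5,5,2,4,3](0) P2=[2,0,0,6,4,6](1)
Move 3: P2 pit4 -> P1=[7,6,5,2,4,3](0) P2=[2,0,0,6,0,7](2)
Move 4: P2 pit5 -> P1=[8,7,6,3,5,4](0) P2=[2,0,0,6,0,0](3)
Move 5: P1 pit3 -> P1=[8,7,6,0,6,5](1) P2=[2,0,0,6,0,0](3)
Move 6: P2 pit3 -> P1=[9,8,7,0,6,5](1) P2=[2,0,0,0,1,1](4)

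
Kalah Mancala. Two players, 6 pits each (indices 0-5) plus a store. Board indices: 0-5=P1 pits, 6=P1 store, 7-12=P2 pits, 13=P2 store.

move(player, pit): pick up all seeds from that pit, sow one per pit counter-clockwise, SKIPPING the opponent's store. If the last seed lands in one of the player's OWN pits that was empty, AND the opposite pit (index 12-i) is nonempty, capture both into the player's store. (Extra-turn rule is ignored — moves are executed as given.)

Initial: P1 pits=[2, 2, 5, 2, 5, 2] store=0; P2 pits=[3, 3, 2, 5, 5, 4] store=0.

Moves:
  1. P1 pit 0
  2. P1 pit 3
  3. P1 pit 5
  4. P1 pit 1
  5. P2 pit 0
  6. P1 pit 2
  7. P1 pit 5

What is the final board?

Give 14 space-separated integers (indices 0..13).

Move 1: P1 pit0 -> P1=[0,3,6,2,5,2](0) P2=[3,3,2,5,5,4](0)
Move 2: P1 pit3 -> P1=[0,3,6,0,6,3](0) P2=[3,3,2,5,5,4](0)
Move 3: P1 pit5 -> P1=[0,3,6,0,6,0](1) P2=[4,4,2,5,5,4](0)
Move 4: P1 pit1 -> P1=[0,0,7,1,7,0](1) P2=[4,4,2,5,5,4](0)
Move 5: P2 pit0 -> P1=[0,0,7,1,7,0](1) P2=[0,5,3,6,6,4](0)
Move 6: P1 pit2 -> P1=[0,0,0,2,8,1](2) P2=[1,6,4,6,6,4](0)
Move 7: P1 pit5 -> P1=[0,0,0,2,8,0](3) P2=[1,6,4,6,6,4](0)

Answer: 0 0 0 2 8 0 3 1 6 4 6 6 4 0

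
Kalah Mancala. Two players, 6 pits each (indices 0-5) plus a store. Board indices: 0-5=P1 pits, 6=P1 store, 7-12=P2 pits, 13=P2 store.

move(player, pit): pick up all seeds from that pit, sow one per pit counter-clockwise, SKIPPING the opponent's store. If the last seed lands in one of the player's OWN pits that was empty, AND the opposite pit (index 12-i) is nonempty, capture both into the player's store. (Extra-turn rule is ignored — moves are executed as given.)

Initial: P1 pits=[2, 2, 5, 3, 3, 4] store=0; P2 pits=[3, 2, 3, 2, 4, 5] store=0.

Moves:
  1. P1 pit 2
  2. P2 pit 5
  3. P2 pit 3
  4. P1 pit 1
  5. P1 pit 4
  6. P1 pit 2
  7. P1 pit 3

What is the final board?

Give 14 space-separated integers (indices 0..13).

Answer: 0 0 0 0 1 7 7 6 1 5 1 5 0 5

Derivation:
Move 1: P1 pit2 -> P1=[2,2,0,4,4,5](1) P2=[4,2,3,2,4,5](0)
Move 2: P2 pit5 -> P1=[3,3,1,5,4,5](1) P2=[4,2,3,2,4,0](1)
Move 3: P2 pit3 -> P1=[0,3,1,5,4,5](1) P2=[4,2,3,0,5,0](5)
Move 4: P1 pit1 -> P1=[0,0,2,6,5,5](1) P2=[4,2,3,0,5,0](5)
Move 5: P1 pit4 -> P1=[0,0,2,6,0,6](2) P2=[5,3,4,0,5,0](5)
Move 6: P1 pit2 -> P1=[0,0,0,7,0,6](6) P2=[5,0,4,0,5,0](5)
Move 7: P1 pit3 -> P1=[0,0,0,0,1,7](7) P2=[6,1,5,1,5,0](5)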